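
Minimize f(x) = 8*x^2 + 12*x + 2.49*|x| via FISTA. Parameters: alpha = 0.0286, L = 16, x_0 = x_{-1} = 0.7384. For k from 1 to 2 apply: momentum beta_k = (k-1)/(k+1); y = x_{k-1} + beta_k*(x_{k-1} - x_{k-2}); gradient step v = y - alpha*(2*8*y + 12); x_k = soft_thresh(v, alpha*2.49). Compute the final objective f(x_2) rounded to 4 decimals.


FISTA on f(x) = 8*x^2 + 12*x + 2.49*|x|
L = 16, alpha = 0.0286
Iteration 1: beta = 0.0, y = 0.7384 + 0.0*(0.7384 - 0.7384) = 0.7384
  grad(y) = 23.8144, v = y - alpha*grad = 0.0573
  prox(v) = soft_thresh(0.0573, 0.0712) = 0.0
Iteration 2: beta = 0.3333, y = 0.0 + 0.3333*(0.0 - 0.7384) = -0.2461
  grad(y) = 8.0619, v = y - alpha*grad = -0.4767
  prox(v) = soft_thresh(-0.4767, 0.0712) = -0.4055
f(x_2) = 8*(-0.4055)^2 + 12*(-0.4055) + 2.49*|-0.4055| = -2.5408


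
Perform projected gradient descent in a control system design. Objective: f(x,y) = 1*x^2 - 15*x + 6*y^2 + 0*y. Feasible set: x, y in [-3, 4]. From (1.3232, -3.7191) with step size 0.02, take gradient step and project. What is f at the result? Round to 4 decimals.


Step 1: Compute gradient at (1.3232, -3.7191).
grad_x = 2*1*1.3232 - 15 = -12.3536
grad_y = 2*6*-3.7191 + 0 = -44.6292
Step 2: Gradient step.
x_raw = 1.3232 - 0.02*-12.3536 = 1.5703
y_raw = -3.7191 - 0.02*-44.6292 = -2.8265
Step 3: Project onto [-3, 4].
x_proj = clip(1.5703) = 1.5703
y_proj = clip(-2.8265) = -2.8265
Step 4: Evaluate f.
f(1.5703, -2.8265) = 26.8468


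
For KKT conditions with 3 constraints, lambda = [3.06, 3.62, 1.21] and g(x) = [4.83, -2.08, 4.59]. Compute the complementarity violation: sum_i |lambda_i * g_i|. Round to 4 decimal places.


KKT complementary slackness check:
lambda_1 * g_1 = 3.06 * 4.83 = 14.7798
lambda_2 * g_2 = 3.62 * -2.08 = -7.5296
lambda_3 * g_3 = 1.21 * 4.59 = 5.5539
Total violation = 14.7798 + 7.5296 + 5.5539 = 27.8633


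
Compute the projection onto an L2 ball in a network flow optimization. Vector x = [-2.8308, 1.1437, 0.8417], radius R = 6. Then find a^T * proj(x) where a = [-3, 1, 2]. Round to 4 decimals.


Step 1: Compute ||x|| (intermediates to 6 decimals).
||x|| = sqrt((-2.8308)^2 + 1.1437^2 + 0.8417^2) = 3.167008
Step 2: Project.
Since ||x|| <= R, proj = x (no scaling needed).
proj(x) = [-2.8308, 1.1437, 0.8417]
Step 3: Dot product.
a^T * proj(x) = -3*(-2.8308) + 1*1.1437 + 2*0.8417 = 11.3195


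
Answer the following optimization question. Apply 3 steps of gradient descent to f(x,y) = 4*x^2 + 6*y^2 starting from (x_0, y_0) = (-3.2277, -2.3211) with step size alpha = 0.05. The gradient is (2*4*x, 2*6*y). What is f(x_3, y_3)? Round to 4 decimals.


Gradient descent on f(x,y) = 4*x^2 + 6*y^2.
Starting point: (-3.2277, -2.3211), alpha = 0.05
Step 1: grad_x = 2*4*-3.2277 = -25.8216, grad_y = 2*6*-2.3211 = -27.8532
  x_1 = -3.2277 - 0.05*-25.8216 = -1.9366
  y_1 = -2.3211 - 0.05*-27.8532 = -0.9284
Step 2: grad_x = 2*4*-1.9366 = -15.493, grad_y = 2*6*-0.9284 = -11.1413
  x_2 = -1.9366 - 0.05*-15.493 = -1.162
  y_2 = -0.9284 - 0.05*-11.1413 = -0.3714
Step 3: grad_x = 2*4*-1.162 = -9.2958, grad_y = 2*6*-0.3714 = -4.4565
  x_3 = -1.162 - 0.05*-9.2958 = -0.6972
  y_3 = -0.3714 - 0.05*-4.4565 = -0.1486
f(-0.6972, -0.1486) = 4*(-0.6972)^2 + 6*(-0.1486)^2 = 2.0767


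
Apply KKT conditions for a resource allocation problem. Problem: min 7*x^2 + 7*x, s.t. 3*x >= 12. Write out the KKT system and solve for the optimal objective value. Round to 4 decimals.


Step 1: Try lambda = 0 (constraint inactive).
x_unc = -7/(2*7) = -0.5
Check: 3*-0.5 = -1.5 < 12 -- violated!
Step 2: Constraint must be active: 3*x = 12
x* = 12/3 = 4.0
lambda = (2*7*4.0 + 7)/3 = 21.0
Step 3: Compute optimal value.
f(x*) = 7*4.0^2 + 7*4.0 = 140.0


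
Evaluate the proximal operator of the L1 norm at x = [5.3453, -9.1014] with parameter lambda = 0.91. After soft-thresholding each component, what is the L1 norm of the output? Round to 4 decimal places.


Soft-thresholding with lambda = 0.91:
prox(5.3453) = sign(5.3453)*max(|5.3453| - 0.91, 0) = 4.4353
prox(-9.1014) = sign(-9.1014)*max(|-9.1014| - 0.91, 0) = -8.1914
prox(x) = [4.4353, -8.1914]
||prox(x)||_1 = 4.4353 + 8.1914 = 12.6267


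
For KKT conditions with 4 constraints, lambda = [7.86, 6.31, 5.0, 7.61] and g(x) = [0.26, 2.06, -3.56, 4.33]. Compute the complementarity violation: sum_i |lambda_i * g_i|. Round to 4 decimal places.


KKT complementary slackness check:
lambda_1 * g_1 = 7.86 * 0.26 = 2.0436
lambda_2 * g_2 = 6.31 * 2.06 = 12.9986
lambda_3 * g_3 = 5.0 * -3.56 = -17.8
lambda_4 * g_4 = 7.61 * 4.33 = 32.9513
Total violation = 2.0436 + 12.9986 + 17.8 + 32.9513 = 65.7935


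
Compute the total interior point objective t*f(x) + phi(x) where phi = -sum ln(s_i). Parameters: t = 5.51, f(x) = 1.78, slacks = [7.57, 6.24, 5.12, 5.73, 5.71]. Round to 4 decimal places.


Step 1: Compute log-barrier.
ln values: [2.0242, 1.831, 1.6332, 1.7457, 1.7422]
phi = -(2.0242 + 1.831 + 1.6332 + 1.7457 + 1.7422) = -8.9763
Step 2: Compute augmented objective.
t*f(x) = 5.51*1.78 = 9.8078
Total = 9.8078 - 8.9763 = 0.8315


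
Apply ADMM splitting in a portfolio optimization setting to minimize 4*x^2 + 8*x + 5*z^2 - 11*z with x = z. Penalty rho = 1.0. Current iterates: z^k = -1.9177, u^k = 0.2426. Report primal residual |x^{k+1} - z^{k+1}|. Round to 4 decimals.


ADMM iteration with rho = 1.0, z^k = -1.9177, u^k = 0.2426
Step 1: x-update.
Minimize 4*x^2 + 8*x + (1.0/2)*(x + 1.9177 + 0.2426)^2
FOC: (2*4 + 1.0)*x = -8 + 1.0*(-1.9177 - 0.2426)
x^{k+1} = -1.1289
Step 2: z-update.
Minimize 5*z^2 - 11*z + (1.0/2)*(-1.1289 - z + 0.2426)^2
FOC: (2*5 + 1.0)*z = 11 + 1.0*(-1.1289 + 0.2426)
z^{k+1} = 0.9194
Step 3: u-update.
u^{k+1} = 0.2426 - 1.1289 - 0.9194 = -1.8057
Step 4: Primal residual = |-1.1289 - 0.9194| = 2.0483


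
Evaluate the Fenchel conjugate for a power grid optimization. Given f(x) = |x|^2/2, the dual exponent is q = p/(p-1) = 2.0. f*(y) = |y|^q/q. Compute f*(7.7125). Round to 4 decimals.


The conjugate exponent q satisfies 1/p + 1/q = 1.
p = 2, so q = 2/(2 - 1) = 2.0
|y|^q = 7.7125^2.0 = 59.4827
f*(7.7125) = 59.4827 / 2.0 = 29.7413


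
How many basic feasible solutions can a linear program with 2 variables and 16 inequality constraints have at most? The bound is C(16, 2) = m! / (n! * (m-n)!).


Each vertex corresponds to some choice of n active constraints out of m, so the number of vertices is at most C(m, n) = m! / (n!(m-n)!).
m = 16, n = 2
Numerator: 16 * 15
Denominator: 2! = 2
C(16, 2) = 120


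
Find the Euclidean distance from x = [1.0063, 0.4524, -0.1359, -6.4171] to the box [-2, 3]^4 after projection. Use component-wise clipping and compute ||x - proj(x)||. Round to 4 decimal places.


Project each component onto [-2, 3].
clip(1.0063) = 1.0063, clip(0.4524) = 0.4524, clip(-0.1359) = -0.1359, clip(-6.4171) = -2.0
Projection = [1.0063, 0.4524, -0.1359, -2.0]
Squared diffs: [0.0, 0.0, 0.0, 19.5108]
Distance = sqrt(19.5108) = 4.4171


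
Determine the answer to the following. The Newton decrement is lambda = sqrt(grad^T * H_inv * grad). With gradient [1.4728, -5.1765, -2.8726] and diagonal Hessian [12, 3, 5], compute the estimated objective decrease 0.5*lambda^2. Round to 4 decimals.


Step 1: H is diagonal, so H^(-1) * g = [0.1227, -1.7255, -0.5745].
Step 2: g^T H^(-1) g = sum_i g_i^2 / H_ii
  = (1.4728)^2/12 + (-5.1765)^2/3 + (-2.8726)^2/5
  = 0.1808 + 8.9321 + 1.6504 = 10.7632
Step 3: Objective decrease = 0.5 * g^T H^(-1) g = 5.3816


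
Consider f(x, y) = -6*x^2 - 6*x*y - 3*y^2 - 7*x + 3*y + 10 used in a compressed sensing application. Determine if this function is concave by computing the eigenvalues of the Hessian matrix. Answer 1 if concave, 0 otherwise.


The Hessian of f(x,y) = -6*x^2 - 6*x*y - 3*y^2 - 7*x + 3*y + 10 is:
H = [[-12, -6], [-6, -6]]
Trace = -12 - 6 = -18
Determinant = -12*-6 - (-6)^2 = 36
Discriminant = (-18)^2 - 4*36 = 180.0
Eigenvalues: lambda_1 = -15.7082, lambda_2 = -2.2918
The function is concave.

1


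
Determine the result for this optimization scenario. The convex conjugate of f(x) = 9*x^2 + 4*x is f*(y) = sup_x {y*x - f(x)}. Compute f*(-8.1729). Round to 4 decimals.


f*(y) = sup_x {y*x - a*x^2 - b*x} = sup_x {(y-b)*x - a*x^2}
FOC: (y - b) - 2a*x = 0 => x* = (y - b)/(2a)
x* = (-8.1729 - 4)/(2*9) = -0.6763
f*(-8.1729) = (y-b)^2/(4a) = (-8.1729 - 4)^2/(4*9)
= 148.1795/36 = 4.1161


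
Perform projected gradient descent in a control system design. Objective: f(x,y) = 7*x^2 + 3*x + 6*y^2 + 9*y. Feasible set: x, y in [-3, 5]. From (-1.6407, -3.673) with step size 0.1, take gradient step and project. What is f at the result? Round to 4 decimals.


Step 1: Compute gradient at (-1.6407, -3.673).
grad_x = 2*7*-1.6407 + 3 = -19.9698
grad_y = 2*6*-3.673 + 9 = -35.076
Step 2: Gradient step.
x_raw = -1.6407 - 0.1*-19.9698 = 0.3563
y_raw = -3.673 - 0.1*-35.076 = -0.1654
Step 3: Project onto [-3, 5].
x_proj = clip(0.3563) = 0.3563
y_proj = clip(-0.1654) = -0.1654
Step 4: Evaluate f.
f(0.3563, -0.1654) = 0.6329


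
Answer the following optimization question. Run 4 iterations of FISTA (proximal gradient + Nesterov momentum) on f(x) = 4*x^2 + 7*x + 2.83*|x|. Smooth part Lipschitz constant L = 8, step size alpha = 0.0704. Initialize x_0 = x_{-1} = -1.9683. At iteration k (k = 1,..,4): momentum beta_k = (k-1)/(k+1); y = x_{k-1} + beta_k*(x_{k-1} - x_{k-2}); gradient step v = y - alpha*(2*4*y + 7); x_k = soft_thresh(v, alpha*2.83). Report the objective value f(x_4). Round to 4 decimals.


FISTA on f(x) = 4*x^2 + 7*x + 2.83*|x|
L = 8, alpha = 0.0704
Iteration 1: beta = 0.0, y = -1.9683 + 0.0*(-1.9683 + 1.9683) = -1.9683
  grad(y) = -8.7464, v = y - alpha*grad = -1.3526
  prox(v) = soft_thresh(-1.3526, 0.1992) = -1.1533
Iteration 2: beta = 0.3333, y = -1.1533 + 0.3333*(-1.1533 + 1.9683) = -0.8817
  grad(y) = -0.0533, v = y - alpha*grad = -0.8779
  prox(v) = soft_thresh(-0.8779, 0.1992) = -0.6787
Iteration 3: beta = 0.5, y = -0.6787 + 0.5*(-0.6787 + 1.1533) = -0.4414
  grad(y) = 3.4692, v = y - alpha*grad = -0.6856
  prox(v) = soft_thresh(-0.6856, 0.1992) = -0.4864
Iteration 4: beta = 0.6, y = -0.4864 + 0.6*(-0.4864 + 0.6787) = -0.371
  grad(y) = 4.0323, v = y - alpha*grad = -0.6548
  prox(v) = soft_thresh(-0.6548, 0.1992) = -0.4556
f(x_4) = 4*(-0.4556)^2 + 7*(-0.4556) + 2.83*|-0.4556| = -1.0696


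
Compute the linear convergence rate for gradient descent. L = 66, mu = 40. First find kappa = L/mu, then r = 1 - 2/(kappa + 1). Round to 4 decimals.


Step 1: Compute the condition number.
kappa = L/mu = 66/40 = 1.65
Step 2: Compute the convergence rate.
r = 1 - 2/(kappa + 1) = 1 - 2*mu/(L + mu) = (L - mu)/(L + mu) = 26/106 = 0.2453


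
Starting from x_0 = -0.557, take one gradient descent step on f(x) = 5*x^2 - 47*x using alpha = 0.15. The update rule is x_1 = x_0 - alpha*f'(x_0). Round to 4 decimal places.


We compute the gradient at x_0 and apply the update.
f'(x) = 10*x - 47
f'(-0.557) = 10*-0.557 - 47 = -52.57
x_1 = -0.557 - 0.15*-52.57 = 7.3285


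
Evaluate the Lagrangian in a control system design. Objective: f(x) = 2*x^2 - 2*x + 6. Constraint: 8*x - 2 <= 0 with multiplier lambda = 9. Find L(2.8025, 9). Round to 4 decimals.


Step 1: Evaluate f(x).
f(2.8025) = 2*2.8025^2 - 2*2.8025 + 6 = 16.103
Step 2: Evaluate g(x).
g(2.8025) = 8*2.8025 - 2 = 20.42
Step 3: Compute Lagrangian.
L = 16.103 + 9*20.42 = 199.883


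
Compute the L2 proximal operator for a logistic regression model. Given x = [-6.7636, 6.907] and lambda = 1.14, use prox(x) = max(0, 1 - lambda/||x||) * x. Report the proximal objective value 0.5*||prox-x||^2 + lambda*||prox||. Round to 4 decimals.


Step 1: Compute ||x||.
||x|| = 9.6671
Step 2: Compute scaling factor.
scale = max(0, 1 - 1.14/9.6671) = 0.8821
Step 3: prox(x) = [-5.966, 6.0925]
||prox(x)|| = 8.5271
Step 4: Proximal objective.
0.5*||prox-x||^2 = 0.6498
lambda*||prox|| = 9.7209
Total = 10.3707


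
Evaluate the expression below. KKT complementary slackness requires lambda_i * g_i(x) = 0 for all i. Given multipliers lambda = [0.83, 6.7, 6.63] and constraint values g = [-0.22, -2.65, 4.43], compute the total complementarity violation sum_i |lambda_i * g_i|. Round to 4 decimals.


KKT complementary slackness check:
lambda_1 * g_1 = 0.83 * -0.22 = -0.1826
lambda_2 * g_2 = 6.7 * -2.65 = -17.755
lambda_3 * g_3 = 6.63 * 4.43 = 29.3709
Total violation = 0.1826 + 17.755 + 29.3709 = 47.3085


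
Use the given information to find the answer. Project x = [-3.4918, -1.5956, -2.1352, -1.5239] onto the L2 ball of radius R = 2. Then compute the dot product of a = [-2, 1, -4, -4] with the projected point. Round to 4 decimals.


Step 1: Compute ||x|| (intermediates to 6 decimals).
||x|| = sqrt((-3.4918)^2 + (-1.5956)^2 + (-2.1352)^2 + (-1.5239)^2) = 4.649727
Step 2: Project.
Since ||x|| > R, scale = R/||x|| = 2/4.649727 = 0.430133, proj(x) = scale * x
proj(x) = [-1.501938, -0.68632, -0.91842, -0.65548]
Step 3: Dot product.
a^T * proj(x) = -2*(-1.501938) + 1*(-0.68632) - 4*(-0.91842) - 4*(-0.65548) = 8.6132


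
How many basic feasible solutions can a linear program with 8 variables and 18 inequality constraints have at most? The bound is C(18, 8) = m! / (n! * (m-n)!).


Each vertex corresponds to some choice of n active constraints out of m, so the number of vertices is at most C(m, n) = m! / (n!(m-n)!).
m = 18, n = 8
Numerator: 18 * 17 * 16 * 15 * 14 * 13 * 12 * 11
Denominator: 8! = 40320
C(18, 8) = 43758


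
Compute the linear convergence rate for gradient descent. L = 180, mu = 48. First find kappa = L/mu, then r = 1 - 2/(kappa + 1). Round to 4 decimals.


Step 1: Compute the condition number.
kappa = L/mu = 180/48 = 3.75
Step 2: Compute the convergence rate.
r = 1 - 2/(kappa + 1) = 1 - 2*mu/(L + mu) = (L - mu)/(L + mu) = 132/228 = 0.5789


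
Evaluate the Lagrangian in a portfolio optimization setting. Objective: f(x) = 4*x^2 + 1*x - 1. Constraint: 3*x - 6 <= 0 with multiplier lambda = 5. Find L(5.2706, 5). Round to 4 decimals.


Step 1: Evaluate f(x).
f(5.2706) = 4*5.2706^2 + 1*5.2706 - 1 = 115.3875
Step 2: Evaluate g(x).
g(5.2706) = 3*5.2706 - 6 = 9.8118
Step 3: Compute Lagrangian.
L = 115.3875 + 5*9.8118 = 164.4465


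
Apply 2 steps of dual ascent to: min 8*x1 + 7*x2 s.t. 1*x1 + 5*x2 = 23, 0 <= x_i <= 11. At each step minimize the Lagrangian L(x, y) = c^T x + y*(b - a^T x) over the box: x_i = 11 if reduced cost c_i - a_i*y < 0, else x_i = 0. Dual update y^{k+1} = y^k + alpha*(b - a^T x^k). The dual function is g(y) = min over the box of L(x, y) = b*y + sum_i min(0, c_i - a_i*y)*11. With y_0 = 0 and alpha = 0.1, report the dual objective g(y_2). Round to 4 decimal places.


Dual ascent for LP: min 8*x1 + 7*x2, 1*x1 + 5*x2 = 23, 0 <= x_i <= 11
Step 1: y^k = 0.0, reduced costs: (8.0, 7.0)
  x^k = (0.0, 0.0), subgradient = b - a^T x = 23.0
  y^{k+1} = 0.0 + 0.1*23.0 = 2.3
Step 2: y^k = 2.3, reduced costs: (5.7, -4.5)
  x^k = (0.0, 11.0), subgradient = b - a^T x = -32.0
  y^{k+1} = 2.3 + 0.1*-32.0 = -0.9
Dual objective at y_2 = -0.9: reduced costs (8.9, 11.5), box minimizer x = (0.0, 0.0)
g(y_2) = b*y + (c1 - a1*y)*x1 + (c2 - a2*y)*x2 = 23*(-0.9) + 8.9*0.0 + 11.5*0.0 = -20.7 + 0.0 + 0.0 = -20.7


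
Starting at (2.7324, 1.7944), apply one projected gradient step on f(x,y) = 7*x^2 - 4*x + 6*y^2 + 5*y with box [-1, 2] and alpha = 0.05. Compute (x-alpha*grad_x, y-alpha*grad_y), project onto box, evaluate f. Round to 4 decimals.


Step 1: Compute gradient at (2.7324, 1.7944).
grad_x = 2*7*2.7324 - 4 = 34.2536
grad_y = 2*6*1.7944 + 5 = 26.5328
Step 2: Gradient step.
x_raw = 2.7324 - 0.05*34.2536 = 1.0197
y_raw = 1.7944 - 0.05*26.5328 = 0.4678
Step 3: Project onto [-1, 2].
x_proj = clip(1.0197) = 1.0197
y_proj = clip(0.4678) = 0.4678
Step 4: Evaluate f.
f(1.0197, 0.4678) = 6.8515


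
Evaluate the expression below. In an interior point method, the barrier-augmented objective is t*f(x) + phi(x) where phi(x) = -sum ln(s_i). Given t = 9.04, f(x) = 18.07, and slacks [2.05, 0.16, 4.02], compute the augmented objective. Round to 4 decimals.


Step 1: Compute log-barrier.
ln values: [0.7178, -1.8326, 1.3913]
phi = -(0.7178 - 1.8326 + 1.3913) = -0.2765
Step 2: Compute augmented objective.
t*f(x) = 9.04*18.07 = 163.3528
Total = 163.3528 - 0.2765 = 163.0763


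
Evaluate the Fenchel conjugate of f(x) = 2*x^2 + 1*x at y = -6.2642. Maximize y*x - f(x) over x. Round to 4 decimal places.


f*(y) = sup_x {y*x - a*x^2 - b*x} = sup_x {(y-b)*x - a*x^2}
FOC: (y - b) - 2a*x = 0 => x* = (y - b)/(2a)
x* = (-6.2642 - 1)/(2*2) = -1.8161
f*(-6.2642) = (y-b)^2/(4a) = (-6.2642 - 1)^2/(4*2)
= 52.7686/8 = 6.5961


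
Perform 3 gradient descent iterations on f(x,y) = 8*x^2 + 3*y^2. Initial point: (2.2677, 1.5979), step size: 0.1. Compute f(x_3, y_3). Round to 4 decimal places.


Gradient descent on f(x,y) = 8*x^2 + 3*y^2.
Starting point: (2.2677, 1.5979), alpha = 0.1
Step 1: grad_x = 2*8*2.2677 = 36.2832, grad_y = 2*3*1.5979 = 9.5874
  x_1 = 2.2677 - 0.1*36.2832 = -1.3606
  y_1 = 1.5979 - 0.1*9.5874 = 0.6392
Step 2: grad_x = 2*8*-1.3606 = -21.7699, grad_y = 2*3*0.6392 = 3.835
  x_2 = -1.3606 - 0.1*-21.7699 = 0.8164
  y_2 = 0.6392 - 0.1*3.835 = 0.2557
Step 3: grad_x = 2*8*0.8164 = 13.062, grad_y = 2*3*0.2557 = 1.534
  x_3 = 0.8164 - 0.1*13.062 = -0.4898
  y_3 = 0.2557 - 0.1*1.534 = 0.1023
f(-0.4898, 0.1023) = 8*(-0.4898)^2 + 3*0.1023^2 = 1.9508


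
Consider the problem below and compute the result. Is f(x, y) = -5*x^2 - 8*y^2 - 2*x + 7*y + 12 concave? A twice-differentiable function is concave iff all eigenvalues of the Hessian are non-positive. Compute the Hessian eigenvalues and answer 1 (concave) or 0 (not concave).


The Hessian of f(x,y) = -5*x^2 - 8*y^2 - 2*x + 7*y + 12 is:
H = [[-10, 0], [0, -16]]
Trace = -10 - 16 = -26
Determinant = -10*-16 - (0)^2 = 160
Discriminant = (-26)^2 - 4*160 = 36.0
Eigenvalues: lambda_1 = -16.0, lambda_2 = -10.0
The function is concave.

1


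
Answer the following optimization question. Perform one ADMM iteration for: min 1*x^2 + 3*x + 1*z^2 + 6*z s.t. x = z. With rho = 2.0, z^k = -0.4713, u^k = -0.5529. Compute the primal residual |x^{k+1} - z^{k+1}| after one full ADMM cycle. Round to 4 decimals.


ADMM iteration with rho = 2.0, z^k = -0.4713, u^k = -0.5529
Step 1: x-update.
Minimize 1*x^2 + 3*x + (2.0/2)*(x + 0.4713 - 0.5529)^2
FOC: (2*1 + 2.0)*x = -3 + 2.0*(-0.4713 + 0.5529)
x^{k+1} = -0.7092
Step 2: z-update.
Minimize 1*z^2 + 6*z + (2.0/2)*(-0.7092 - z - 0.5529)^2
FOC: (2*1 + 2.0)*z = -6 + 2.0*(-0.7092 - 0.5529)
z^{k+1} = -2.1311
Step 3: u-update.
u^{k+1} = -0.5529 - 0.7092 + 2.1311 = 0.869
Step 4: Primal residual = |-0.7092 + 2.1311| = 1.4219


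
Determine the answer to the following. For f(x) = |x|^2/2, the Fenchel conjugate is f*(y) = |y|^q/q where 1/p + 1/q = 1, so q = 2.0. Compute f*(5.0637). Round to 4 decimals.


The conjugate exponent q satisfies 1/p + 1/q = 1.
p = 2, so q = 2/(2 - 1) = 2.0
|y|^q = 5.0637^2.0 = 25.6411
f*(5.0637) = 25.6411 / 2.0 = 12.8205


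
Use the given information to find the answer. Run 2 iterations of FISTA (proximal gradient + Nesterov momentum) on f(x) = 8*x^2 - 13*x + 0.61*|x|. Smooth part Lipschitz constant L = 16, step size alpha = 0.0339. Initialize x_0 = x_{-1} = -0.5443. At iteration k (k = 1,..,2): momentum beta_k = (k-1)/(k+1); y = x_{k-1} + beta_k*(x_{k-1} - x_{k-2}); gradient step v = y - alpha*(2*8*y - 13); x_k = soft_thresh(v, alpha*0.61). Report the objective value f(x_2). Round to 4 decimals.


FISTA on f(x) = 8*x^2 - 13*x + 0.61*|x|
L = 16, alpha = 0.0339
Iteration 1: beta = 0.0, y = -0.5443 + 0.0*(-0.5443 + 0.5443) = -0.5443
  grad(y) = -21.7088, v = y - alpha*grad = 0.1916
  prox(v) = soft_thresh(0.1916, 0.0207) = 0.1709
Iteration 2: beta = 0.3333, y = 0.1709 + 0.3333*(0.1709 + 0.5443) = 0.4094
  grad(y) = -6.4501, v = y - alpha*grad = 0.628
  prox(v) = soft_thresh(0.628, 0.0207) = 0.6073
f(x_2) = 8*0.6073^2 - 13*0.6073 + 0.61*|0.6073| = -4.5741


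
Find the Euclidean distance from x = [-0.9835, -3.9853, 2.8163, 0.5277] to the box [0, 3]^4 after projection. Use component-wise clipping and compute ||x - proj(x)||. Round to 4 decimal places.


Project each component onto [0, 3].
clip(-0.9835) = 0.0, clip(-3.9853) = 0.0, clip(2.8163) = 2.8163, clip(0.5277) = 0.5277
Projection = [0.0, 0.0, 2.8163, 0.5277]
Squared diffs: [0.9673, 15.8826, 0.0, 0.0]
Distance = sqrt(16.8499) = 4.1049


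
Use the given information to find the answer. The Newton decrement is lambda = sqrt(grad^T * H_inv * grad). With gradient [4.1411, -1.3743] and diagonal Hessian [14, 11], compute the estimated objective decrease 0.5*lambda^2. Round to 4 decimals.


Step 1: H is diagonal, so H^(-1) * g = [0.2958, -0.1249].
Step 2: g^T H^(-1) g = sum_i g_i^2 / H_ii
  = (4.1411)^2/14 + (-1.3743)^2/11
  = 1.2249 + 0.1717 = 1.3966
Step 3: Objective decrease = 0.5 * g^T H^(-1) g = 0.6983


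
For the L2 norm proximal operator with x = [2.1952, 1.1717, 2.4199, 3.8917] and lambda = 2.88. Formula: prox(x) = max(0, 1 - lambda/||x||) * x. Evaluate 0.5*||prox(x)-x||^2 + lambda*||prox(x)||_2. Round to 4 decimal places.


Step 1: Compute ||x||.
||x|| = 5.2147
Step 2: Compute scaling factor.
scale = max(0, 1 - 2.88/5.2147) = 0.4477
Step 3: prox(x) = [0.9828, 0.5246, 1.0834, 1.7424]
||prox(x)|| = 2.3347
Step 4: Proximal objective.
0.5*||prox-x||^2 = 4.1472
lambda*||prox|| = 6.7239
Total = 10.8711


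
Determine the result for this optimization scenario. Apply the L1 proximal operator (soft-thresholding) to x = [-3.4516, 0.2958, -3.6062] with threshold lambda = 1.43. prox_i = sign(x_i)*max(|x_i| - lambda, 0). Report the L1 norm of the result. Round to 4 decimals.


Soft-thresholding with lambda = 1.43:
prox(-3.4516) = sign(-3.4516)*max(|-3.4516| - 1.43, 0) = -2.0216
prox(0.2958) = sign(0.2958)*max(|0.2958| - 1.43, 0) = 0.0
prox(-3.6062) = sign(-3.6062)*max(|-3.6062| - 1.43, 0) = -2.1762
prox(x) = [-2.0216, 0.0, -2.1762]
||prox(x)||_1 = 2.0216 + 0.0 + 2.1762 = 4.1978


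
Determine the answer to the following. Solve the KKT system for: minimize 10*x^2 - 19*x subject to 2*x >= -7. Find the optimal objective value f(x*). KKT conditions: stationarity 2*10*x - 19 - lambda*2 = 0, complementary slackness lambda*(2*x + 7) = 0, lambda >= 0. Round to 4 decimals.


Step 1: Try lambda = 0 (constraint inactive).
Stationarity: 2*10*x - 19 = 0
x* = 19/(2*10) = 0.95
Check constraint: 2*0.95 = 1.9 >= -7 -- satisfied.
Step 2: Compute optimal value.
f(x*) = 10*0.95^2 - 19*0.95 = -9.025


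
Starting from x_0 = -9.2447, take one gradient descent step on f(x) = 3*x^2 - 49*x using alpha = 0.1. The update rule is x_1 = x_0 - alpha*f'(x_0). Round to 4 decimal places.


We compute the gradient at x_0 and apply the update.
f'(x) = 6*x - 49
f'(-9.2447) = 6*-9.2447 - 49 = -104.4682
x_1 = -9.2447 - 0.1*-104.4682 = 1.2021


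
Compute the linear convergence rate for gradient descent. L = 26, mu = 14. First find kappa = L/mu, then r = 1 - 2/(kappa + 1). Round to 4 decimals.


Step 1: Compute the condition number.
kappa = L/mu = 26/14 = 1.8571
Step 2: Compute the convergence rate.
r = 1 - 2/(kappa + 1) = 1 - 2*mu/(L + mu) = (L - mu)/(L + mu) = 12/40 = 0.3


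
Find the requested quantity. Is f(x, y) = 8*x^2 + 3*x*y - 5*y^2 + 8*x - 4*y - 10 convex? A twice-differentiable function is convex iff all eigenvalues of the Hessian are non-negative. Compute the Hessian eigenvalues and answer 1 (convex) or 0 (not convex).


The Hessian of f(x,y) = 8*x^2 + 3*x*y - 5*y^2 + 8*x - 4*y - 10 is:
H = [[16, 3], [3, -10]]
Trace = 16 - 10 = 6
Determinant = 16*-10 - (3)^2 = -169
Discriminant = (6)^2 - 4*-169 = 712.0
Eigenvalues: lambda_1 = -10.3417, lambda_2 = 16.3417
The function is not convex.

0


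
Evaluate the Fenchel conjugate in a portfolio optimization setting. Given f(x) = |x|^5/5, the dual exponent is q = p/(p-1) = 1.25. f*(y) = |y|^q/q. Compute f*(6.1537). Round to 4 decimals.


The conjugate exponent q satisfies 1/p + 1/q = 1.
p = 5, so q = 5/(5 - 1) = 1.25
|y|^q = 6.1537^1.25 = 9.6922
f*(6.1537) = 9.6922 / 1.25 = 7.7537


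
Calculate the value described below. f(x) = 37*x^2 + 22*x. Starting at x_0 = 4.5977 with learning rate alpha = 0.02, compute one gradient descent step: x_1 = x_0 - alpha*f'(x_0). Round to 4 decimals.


We compute the gradient at x_0 and apply the update.
f'(x) = 74*x + 22
f'(4.5977) = 74*4.5977 + 22 = 362.2298
x_1 = 4.5977 - 0.02*362.2298 = -2.6469


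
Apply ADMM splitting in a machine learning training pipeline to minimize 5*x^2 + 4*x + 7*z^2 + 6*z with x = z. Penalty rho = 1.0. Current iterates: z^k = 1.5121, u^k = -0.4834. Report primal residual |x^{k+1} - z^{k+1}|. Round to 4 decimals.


ADMM iteration with rho = 1.0, z^k = 1.5121, u^k = -0.4834
Step 1: x-update.
Minimize 5*x^2 + 4*x + (1.0/2)*(x - 1.5121 - 0.4834)^2
FOC: (2*5 + 1.0)*x = -4 + 1.0*(1.5121 + 0.4834)
x^{k+1} = -0.1822
Step 2: z-update.
Minimize 7*z^2 + 6*z + (1.0/2)*(-0.1822 - z - 0.4834)^2
FOC: (2*7 + 1.0)*z = -6 + 1.0*(-0.1822 - 0.4834)
z^{k+1} = -0.4444
Step 3: u-update.
u^{k+1} = -0.4834 - 0.1822 + 0.4444 = -0.2213
Step 4: Primal residual = |-0.1822 + 0.4444| = 0.2621


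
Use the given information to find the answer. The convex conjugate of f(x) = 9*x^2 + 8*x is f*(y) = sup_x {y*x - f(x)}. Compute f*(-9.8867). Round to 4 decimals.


f*(y) = sup_x {y*x - a*x^2 - b*x} = sup_x {(y-b)*x - a*x^2}
FOC: (y - b) - 2a*x = 0 => x* = (y - b)/(2a)
x* = (-9.8867 - 8)/(2*9) = -0.9937
f*(-9.8867) = (y-b)^2/(4a) = (-9.8867 - 8)^2/(4*9)
= 319.934/36 = 8.8871


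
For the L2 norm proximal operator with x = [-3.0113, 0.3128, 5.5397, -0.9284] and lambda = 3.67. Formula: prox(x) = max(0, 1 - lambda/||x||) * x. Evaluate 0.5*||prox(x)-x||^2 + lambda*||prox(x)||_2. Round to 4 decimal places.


Step 1: Compute ||x||.
||x|| = 6.3809
Step 2: Compute scaling factor.
scale = max(0, 1 - 3.67/6.3809) = 0.4248
Step 3: prox(x) = [-1.2793, 0.1329, 2.3535, -0.3944]
||prox(x)|| = 2.7109
Step 4: Proximal objective.
0.5*||prox-x||^2 = 6.7345
lambda*||prox|| = 9.949
Total = 16.6835


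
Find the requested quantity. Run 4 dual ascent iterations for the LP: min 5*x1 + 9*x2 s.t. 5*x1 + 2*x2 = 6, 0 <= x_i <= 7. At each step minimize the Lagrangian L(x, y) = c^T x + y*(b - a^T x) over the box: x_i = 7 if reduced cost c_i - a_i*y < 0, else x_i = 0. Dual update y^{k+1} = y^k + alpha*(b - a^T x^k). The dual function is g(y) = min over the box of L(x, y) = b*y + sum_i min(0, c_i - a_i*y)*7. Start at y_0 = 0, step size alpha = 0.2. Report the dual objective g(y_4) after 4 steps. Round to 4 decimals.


Dual ascent for LP: min 5*x1 + 9*x2, 5*x1 + 2*x2 = 6, 0 <= x_i <= 7
Step 1: y^k = 0.0, reduced costs: (5.0, 9.0)
  x^k = (0.0, 0.0), subgradient = b - a^T x = 6.0
  y^{k+1} = 0.0 + 0.2*6.0 = 1.2
Step 2: y^k = 1.2, reduced costs: (-1.0, 6.6)
  x^k = (7.0, 0.0), subgradient = b - a^T x = -29.0
  y^{k+1} = 1.2 + 0.2*-29.0 = -4.6
Step 3: y^k = -4.6, reduced costs: (28.0, 18.2)
  x^k = (0.0, 0.0), subgradient = b - a^T x = 6.0
  y^{k+1} = -4.6 + 0.2*6.0 = -3.4
Step 4: y^k = -3.4, reduced costs: (22.0, 15.8)
  x^k = (0.0, 0.0), subgradient = b - a^T x = 6.0
  y^{k+1} = -3.4 + 0.2*6.0 = -2.2
Dual objective at y_4 = -2.2: reduced costs (16.0, 13.4), box minimizer x = (0.0, 0.0)
g(y_4) = b*y + (c1 - a1*y)*x1 + (c2 - a2*y)*x2 = 6*(-2.2) + 16.0*0.0 + 13.4*0.0 = -13.2 + 0.0 + 0.0 = -13.2


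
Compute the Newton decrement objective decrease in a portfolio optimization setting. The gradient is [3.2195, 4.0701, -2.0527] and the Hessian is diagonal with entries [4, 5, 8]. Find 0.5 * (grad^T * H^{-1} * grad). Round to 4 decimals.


Step 1: H is diagonal, so H^(-1) * g = [0.8049, 0.814, -0.2566].
Step 2: g^T H^(-1) g = sum_i g_i^2 / H_ii
  = (3.2195)^2/4 + (4.0701)^2/5 + (-2.0527)^2/8
  = 2.5913 + 3.3131 + 0.5267 = 6.4311
Step 3: Objective decrease = 0.5 * g^T H^(-1) g = 3.2156


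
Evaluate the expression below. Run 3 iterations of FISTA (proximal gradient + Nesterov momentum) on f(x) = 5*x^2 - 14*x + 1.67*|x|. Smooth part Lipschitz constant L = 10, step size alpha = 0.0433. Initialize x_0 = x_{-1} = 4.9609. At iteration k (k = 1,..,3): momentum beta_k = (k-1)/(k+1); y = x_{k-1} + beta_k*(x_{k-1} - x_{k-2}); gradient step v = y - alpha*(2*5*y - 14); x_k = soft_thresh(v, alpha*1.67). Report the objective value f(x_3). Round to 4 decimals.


FISTA on f(x) = 5*x^2 - 14*x + 1.67*|x|
L = 10, alpha = 0.0433
Iteration 1: beta = 0.0, y = 4.9609 + 0.0*(4.9609 - 4.9609) = 4.9609
  grad(y) = 35.609, v = y - alpha*grad = 3.419
  prox(v) = soft_thresh(3.419, 0.0723) = 3.3467
Iteration 2: beta = 0.3333, y = 3.3467 + 0.3333*(3.3467 - 4.9609) = 2.8087
  grad(y) = 14.0866, v = y - alpha*grad = 2.1987
  prox(v) = soft_thresh(2.1987, 0.0723) = 2.1264
Iteration 3: beta = 0.5, y = 2.1264 + 0.5*(2.1264 - 3.3467) = 1.5162
  grad(y) = 1.1624, v = y - alpha*grad = 1.4659
  prox(v) = soft_thresh(1.4659, 0.0723) = 1.3936
f(x_3) = 5*1.3936^2 - 14*1.3936 + 1.67*|1.3936| = -7.4725


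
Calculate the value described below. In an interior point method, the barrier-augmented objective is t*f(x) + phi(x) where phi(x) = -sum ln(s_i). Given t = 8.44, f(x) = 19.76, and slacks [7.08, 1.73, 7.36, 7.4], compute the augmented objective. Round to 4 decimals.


Step 1: Compute log-barrier.
ln values: [1.9573, 0.5481, 1.9961, 2.0015]
phi = -(1.9573 + 0.5481 + 1.9961 + 2.0015) = -6.5029
Step 2: Compute augmented objective.
t*f(x) = 8.44*19.76 = 166.7744
Total = 166.7744 - 6.5029 = 160.2715


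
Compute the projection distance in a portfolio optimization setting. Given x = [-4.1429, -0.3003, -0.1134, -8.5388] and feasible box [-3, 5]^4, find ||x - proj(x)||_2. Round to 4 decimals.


Project each component onto [-3, 5].
clip(-4.1429) = -3.0, clip(-0.3003) = -0.3003, clip(-0.1134) = -0.1134, clip(-8.5388) = -3.0
Projection = [-3.0, -0.3003, -0.1134, -3.0]
Squared diffs: [1.3062, 0.0, 0.0, 30.6783]
Distance = sqrt(31.9845) = 5.6555


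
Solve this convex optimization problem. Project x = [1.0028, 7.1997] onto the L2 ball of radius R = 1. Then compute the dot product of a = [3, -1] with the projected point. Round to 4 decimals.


Step 1: Compute ||x|| (intermediates to 6 decimals).
||x|| = sqrt(1.0028^2 + 7.1997^2) = 7.269201
Step 2: Project.
Since ||x|| > R, scale = R/||x|| = 1/7.269201 = 0.137567, proj(x) = scale * x
proj(x) = [0.137952, 0.990441]
Step 3: Dot product.
a^T * proj(x) = 3*0.137952 - 1*0.990441 = -0.5766


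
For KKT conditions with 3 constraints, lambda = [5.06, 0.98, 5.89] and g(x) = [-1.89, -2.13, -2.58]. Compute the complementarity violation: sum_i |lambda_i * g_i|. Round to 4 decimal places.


KKT complementary slackness check:
lambda_1 * g_1 = 5.06 * -1.89 = -9.5634
lambda_2 * g_2 = 0.98 * -2.13 = -2.0874
lambda_3 * g_3 = 5.89 * -2.58 = -15.1962
Total violation = 9.5634 + 2.0874 + 15.1962 = 26.847


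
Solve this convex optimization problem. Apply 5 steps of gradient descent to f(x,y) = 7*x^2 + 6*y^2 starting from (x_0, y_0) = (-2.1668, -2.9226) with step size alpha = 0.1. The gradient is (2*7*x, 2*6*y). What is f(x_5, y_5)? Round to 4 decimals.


Gradient descent on f(x,y) = 7*x^2 + 6*y^2.
Starting point: (-2.1668, -2.9226), alpha = 0.1
Step 1: grad_x = 2*7*-2.1668 = -30.3352, grad_y = 2*6*-2.9226 = -35.0712
  x_1 = -2.1668 - 0.1*-30.3352 = 0.8667
  y_1 = -2.9226 - 0.1*-35.0712 = 0.5845
Step 2: grad_x = 2*7*0.8667 = 12.1341, grad_y = 2*6*0.5845 = 7.0142
  x_2 = 0.8667 - 0.1*12.1341 = -0.3467
  y_2 = 0.5845 - 0.1*7.0142 = -0.1169
Step 3: grad_x = 2*7*-0.3467 = -4.8536, grad_y = 2*6*-0.1169 = -1.4028
  x_3 = -0.3467 - 0.1*-4.8536 = 0.1387
  y_3 = -0.1169 - 0.1*-1.4028 = 0.0234
Step 4: grad_x = 2*7*0.1387 = 1.9415, grad_y = 2*6*0.0234 = 0.2806
  x_4 = 0.1387 - 0.1*1.9415 = -0.0555
  y_4 = 0.0234 - 0.1*0.2806 = -0.0047
Step 5: grad_x = 2*7*-0.0555 = -0.7766, grad_y = 2*6*-0.0047 = -0.0561
  x_5 = -0.0555 - 0.1*-0.7766 = 0.0222
  y_5 = -0.0047 - 0.1*-0.0561 = 0.0009
f(0.0222, 0.0009) = 7*0.0222^2 + 6*0.0009^2 = 0.0035


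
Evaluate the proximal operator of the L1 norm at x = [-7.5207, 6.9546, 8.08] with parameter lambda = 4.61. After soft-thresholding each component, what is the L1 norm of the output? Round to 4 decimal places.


Soft-thresholding with lambda = 4.61:
prox(-7.5207) = sign(-7.5207)*max(|-7.5207| - 4.61, 0) = -2.9107
prox(6.9546) = sign(6.9546)*max(|6.9546| - 4.61, 0) = 2.3446
prox(8.08) = sign(8.08)*max(|8.08| - 4.61, 0) = 3.47
prox(x) = [-2.9107, 2.3446, 3.47]
||prox(x)||_1 = 2.9107 + 2.3446 + 3.47 = 8.7253


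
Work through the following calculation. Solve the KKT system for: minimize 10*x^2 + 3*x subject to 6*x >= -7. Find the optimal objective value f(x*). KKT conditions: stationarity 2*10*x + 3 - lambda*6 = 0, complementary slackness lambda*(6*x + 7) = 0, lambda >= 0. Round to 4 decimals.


Step 1: Try lambda = 0 (constraint inactive).
Stationarity: 2*10*x + 3 = 0
x* = -3/(2*10) = -0.15
Check constraint: 6*-0.15 = -0.9 >= -7 -- satisfied.
Step 2: Compute optimal value.
f(x*) = 10*(-0.15)^2 + 3*(-0.15) = -0.225


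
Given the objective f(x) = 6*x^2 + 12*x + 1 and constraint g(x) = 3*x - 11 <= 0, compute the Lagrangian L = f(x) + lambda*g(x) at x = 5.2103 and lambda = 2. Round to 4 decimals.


Step 1: Evaluate f(x).
f(5.2103) = 6*5.2103^2 + 12*5.2103 + 1 = 226.407
Step 2: Evaluate g(x).
g(5.2103) = 3*5.2103 - 11 = 4.6309
Step 3: Compute Lagrangian.
L = 226.407 + 2*4.6309 = 235.6688


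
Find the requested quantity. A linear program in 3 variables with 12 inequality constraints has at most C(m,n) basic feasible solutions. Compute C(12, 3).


Each vertex corresponds to some choice of n active constraints out of m, so the number of vertices is at most C(m, n) = m! / (n!(m-n)!).
m = 12, n = 3
Numerator: 12 * 11 * 10
Denominator: 3! = 6
C(12, 3) = 220


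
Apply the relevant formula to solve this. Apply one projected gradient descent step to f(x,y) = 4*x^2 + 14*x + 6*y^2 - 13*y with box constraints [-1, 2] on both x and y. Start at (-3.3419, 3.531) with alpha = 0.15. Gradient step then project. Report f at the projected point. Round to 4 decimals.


Step 1: Compute gradient at (-3.3419, 3.531).
grad_x = 2*4*-3.3419 + 14 = -12.7352
grad_y = 2*6*3.531 - 13 = 29.372
Step 2: Gradient step.
x_raw = -3.3419 - 0.15*-12.7352 = -1.4316
y_raw = 3.531 - 0.15*29.372 = -0.8748
Step 3: Project onto [-1, 2].
x_proj = clip(-1.4316) = -1.0
y_proj = clip(-0.8748) = -0.8748
Step 4: Evaluate f.
f(-1.0, -0.8748) = 5.9641


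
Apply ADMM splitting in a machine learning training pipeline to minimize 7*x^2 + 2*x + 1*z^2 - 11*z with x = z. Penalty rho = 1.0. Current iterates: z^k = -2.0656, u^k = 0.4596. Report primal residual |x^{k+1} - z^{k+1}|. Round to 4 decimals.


ADMM iteration with rho = 1.0, z^k = -2.0656, u^k = 0.4596
Step 1: x-update.
Minimize 7*x^2 + 2*x + (1.0/2)*(x + 2.0656 + 0.4596)^2
FOC: (2*7 + 1.0)*x = -2 + 1.0*(-2.0656 - 0.4596)
x^{k+1} = -0.3017
Step 2: z-update.
Minimize 1*z^2 - 11*z + (1.0/2)*(-0.3017 - z + 0.4596)^2
FOC: (2*1 + 1.0)*z = 11 + 1.0*(-0.3017 + 0.4596)
z^{k+1} = 3.7193
Step 3: u-update.
u^{k+1} = 0.4596 - 0.3017 - 3.7193 = -3.5614
Step 4: Primal residual = |-0.3017 - 3.7193| = 4.021


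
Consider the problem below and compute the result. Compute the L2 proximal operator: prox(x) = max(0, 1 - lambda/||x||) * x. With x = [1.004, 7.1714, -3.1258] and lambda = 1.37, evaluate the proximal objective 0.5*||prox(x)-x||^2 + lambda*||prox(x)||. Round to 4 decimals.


Step 1: Compute ||x||.
||x|| = 7.8872
Step 2: Compute scaling factor.
scale = max(0, 1 - 1.37/7.8872) = 0.8263
Step 3: prox(x) = [0.8296, 5.9257, -2.5828]
||prox(x)|| = 6.5172
Step 4: Proximal objective.
0.5*||prox-x||^2 = 0.9385
lambda*||prox|| = 8.9286
Total = 9.867


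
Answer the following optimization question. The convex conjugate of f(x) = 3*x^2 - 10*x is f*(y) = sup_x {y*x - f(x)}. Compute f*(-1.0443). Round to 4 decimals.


f*(y) = sup_x {y*x - a*x^2 - b*x} = sup_x {(y-b)*x - a*x^2}
FOC: (y - b) - 2a*x = 0 => x* = (y - b)/(2a)
x* = (-1.0443 + 10)/(2*3) = 1.4926
f*(-1.0443) = (y-b)^2/(4a) = (-1.0443 + 10)^2/(4*3)
= 80.2046/12 = 6.6837


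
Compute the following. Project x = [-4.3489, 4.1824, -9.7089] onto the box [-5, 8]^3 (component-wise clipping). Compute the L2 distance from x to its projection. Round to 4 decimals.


Project each component onto [-5, 8].
clip(-4.3489) = -4.3489, clip(4.1824) = 4.1824, clip(-9.7089) = -5.0
Projection = [-4.3489, 4.1824, -5.0]
Squared diffs: [0.0, 0.0, 22.1737]
Distance = sqrt(22.1737) = 4.7089


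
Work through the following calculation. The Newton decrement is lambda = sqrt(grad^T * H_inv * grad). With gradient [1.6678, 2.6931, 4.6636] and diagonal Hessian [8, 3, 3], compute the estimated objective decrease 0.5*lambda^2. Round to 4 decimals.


Step 1: H is diagonal, so H^(-1) * g = [0.2085, 0.8977, 1.5545].
Step 2: g^T H^(-1) g = sum_i g_i^2 / H_ii
  = (1.6678)^2/8 + (2.6931)^2/3 + (4.6636)^2/3
  = 0.3477 + 2.4176 + 7.2497 = 10.015
Step 3: Objective decrease = 0.5 * g^T H^(-1) g = 5.0075


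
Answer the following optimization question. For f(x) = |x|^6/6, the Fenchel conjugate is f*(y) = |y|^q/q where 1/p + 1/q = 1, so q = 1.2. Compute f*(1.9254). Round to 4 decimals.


The conjugate exponent q satisfies 1/p + 1/q = 1.
p = 6, so q = 6/(6 - 1) = 1.2
|y|^q = 1.9254^1.2 = 2.195
f*(1.9254) = 2.195 / 1.2 = 1.8291


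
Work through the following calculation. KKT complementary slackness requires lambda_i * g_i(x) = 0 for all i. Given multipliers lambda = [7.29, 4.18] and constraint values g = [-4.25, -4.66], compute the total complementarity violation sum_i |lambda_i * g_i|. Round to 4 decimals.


KKT complementary slackness check:
lambda_1 * g_1 = 7.29 * -4.25 = -30.9825
lambda_2 * g_2 = 4.18 * -4.66 = -19.4788
Total violation = 30.9825 + 19.4788 = 50.4613


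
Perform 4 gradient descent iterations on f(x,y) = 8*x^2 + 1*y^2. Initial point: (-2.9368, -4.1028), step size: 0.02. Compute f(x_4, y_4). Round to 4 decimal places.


Gradient descent on f(x,y) = 8*x^2 + 1*y^2.
Starting point: (-2.9368, -4.1028), alpha = 0.02
Step 1: grad_x = 2*8*-2.9368 = -46.9888, grad_y = 2*1*-4.1028 = -8.2056
  x_1 = -2.9368 - 0.02*-46.9888 = -1.997
  y_1 = -4.1028 - 0.02*-8.2056 = -3.9387
Step 2: grad_x = 2*8*-1.997 = -31.9524, grad_y = 2*1*-3.9387 = -7.8774
  x_2 = -1.997 - 0.02*-31.9524 = -1.358
  y_2 = -3.9387 - 0.02*-7.8774 = -3.7811
Step 3: grad_x = 2*8*-1.358 = -21.7276, grad_y = 2*1*-3.7811 = -7.5623
  x_3 = -1.358 - 0.02*-21.7276 = -0.9234
  y_3 = -3.7811 - 0.02*-7.5623 = -3.6299
Step 4: grad_x = 2*8*-0.9234 = -14.7748, grad_y = 2*1*-3.6299 = -7.2598
  x_4 = -0.9234 - 0.02*-14.7748 = -0.6279
  y_4 = -3.6299 - 0.02*-7.2598 = -3.4847
f(-0.6279, -3.4847) = 8*(-0.6279)^2 + 1*(-3.4847)^2 = 15.2975


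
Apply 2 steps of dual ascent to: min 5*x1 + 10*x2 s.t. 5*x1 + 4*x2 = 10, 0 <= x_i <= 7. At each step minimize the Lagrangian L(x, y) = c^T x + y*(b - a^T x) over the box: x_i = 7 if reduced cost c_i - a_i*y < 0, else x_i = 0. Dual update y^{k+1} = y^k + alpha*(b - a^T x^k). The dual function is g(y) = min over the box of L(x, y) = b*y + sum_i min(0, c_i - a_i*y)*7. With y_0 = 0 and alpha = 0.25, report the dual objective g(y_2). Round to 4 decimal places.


Dual ascent for LP: min 5*x1 + 10*x2, 5*x1 + 4*x2 = 10, 0 <= x_i <= 7
Step 1: y^k = 0.0, reduced costs: (5.0, 10.0)
  x^k = (0.0, 0.0), subgradient = b - a^T x = 10.0
  y^{k+1} = 0.0 + 0.25*10.0 = 2.5
Step 2: y^k = 2.5, reduced costs: (-7.5, 0.0)
  x^k = (7.0, 0.0), subgradient = b - a^T x = -25.0
  y^{k+1} = 2.5 + 0.25*-25.0 = -3.75
Dual objective at y_2 = -3.75: reduced costs (23.75, 25.0), box minimizer x = (0.0, 0.0)
g(y_2) = b*y + (c1 - a1*y)*x1 + (c2 - a2*y)*x2 = 10*(-3.75) + 23.75*0.0 + 25.0*0.0 = -37.5 + 0.0 + 0.0 = -37.5


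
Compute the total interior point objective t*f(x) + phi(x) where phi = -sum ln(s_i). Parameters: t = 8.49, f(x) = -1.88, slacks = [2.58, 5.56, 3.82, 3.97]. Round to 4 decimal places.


Step 1: Compute log-barrier.
ln values: [0.9478, 1.7156, 1.3403, 1.3788]
phi = -(0.9478 + 1.7156 + 1.3403 + 1.3788) = -5.3824
Step 2: Compute augmented objective.
t*f(x) = 8.49*-1.88 = -15.9612
Total = -15.9612 - 5.3824 = -21.3436


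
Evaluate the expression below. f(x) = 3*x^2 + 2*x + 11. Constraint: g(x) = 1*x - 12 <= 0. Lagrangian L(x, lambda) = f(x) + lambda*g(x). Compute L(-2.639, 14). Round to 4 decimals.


Step 1: Evaluate f(x).
f(-2.639) = 3*(-2.639)^2 + 2*(-2.639) + 11 = 26.615
Step 2: Evaluate g(x).
g(-2.639) = 1*-2.639 - 12 = -14.639
Step 3: Compute Lagrangian.
L = 26.615 + 14*-14.639 = -178.331
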